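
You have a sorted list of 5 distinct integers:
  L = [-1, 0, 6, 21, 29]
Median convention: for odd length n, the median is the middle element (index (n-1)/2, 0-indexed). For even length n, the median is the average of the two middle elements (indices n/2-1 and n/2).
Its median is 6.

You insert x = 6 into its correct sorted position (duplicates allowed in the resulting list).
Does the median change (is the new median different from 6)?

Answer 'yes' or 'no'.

Answer: no

Derivation:
Old median = 6
Insert x = 6
New median = 6
Changed? no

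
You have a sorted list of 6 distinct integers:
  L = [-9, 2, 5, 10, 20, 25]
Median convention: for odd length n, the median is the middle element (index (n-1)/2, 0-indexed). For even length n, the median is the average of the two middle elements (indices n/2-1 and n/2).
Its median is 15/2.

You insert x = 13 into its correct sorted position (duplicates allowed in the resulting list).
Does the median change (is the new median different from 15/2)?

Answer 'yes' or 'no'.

Answer: yes

Derivation:
Old median = 15/2
Insert x = 13
New median = 10
Changed? yes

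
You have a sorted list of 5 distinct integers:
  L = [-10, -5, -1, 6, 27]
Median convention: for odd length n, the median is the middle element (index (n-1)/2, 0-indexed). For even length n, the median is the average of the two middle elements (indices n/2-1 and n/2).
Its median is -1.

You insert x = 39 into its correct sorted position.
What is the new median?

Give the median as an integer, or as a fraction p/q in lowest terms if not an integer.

Answer: 5/2

Derivation:
Old list (sorted, length 5): [-10, -5, -1, 6, 27]
Old median = -1
Insert x = 39
Old length odd (5). Middle was index 2 = -1.
New length even (6). New median = avg of two middle elements.
x = 39: 5 elements are < x, 0 elements are > x.
New sorted list: [-10, -5, -1, 6, 27, 39]
New median = 5/2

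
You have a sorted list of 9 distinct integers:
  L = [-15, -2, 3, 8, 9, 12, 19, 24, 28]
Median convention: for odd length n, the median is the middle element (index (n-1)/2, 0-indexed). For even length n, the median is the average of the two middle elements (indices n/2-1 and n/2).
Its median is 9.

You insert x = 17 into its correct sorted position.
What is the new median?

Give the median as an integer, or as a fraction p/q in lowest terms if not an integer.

Answer: 21/2

Derivation:
Old list (sorted, length 9): [-15, -2, 3, 8, 9, 12, 19, 24, 28]
Old median = 9
Insert x = 17
Old length odd (9). Middle was index 4 = 9.
New length even (10). New median = avg of two middle elements.
x = 17: 6 elements are < x, 3 elements are > x.
New sorted list: [-15, -2, 3, 8, 9, 12, 17, 19, 24, 28]
New median = 21/2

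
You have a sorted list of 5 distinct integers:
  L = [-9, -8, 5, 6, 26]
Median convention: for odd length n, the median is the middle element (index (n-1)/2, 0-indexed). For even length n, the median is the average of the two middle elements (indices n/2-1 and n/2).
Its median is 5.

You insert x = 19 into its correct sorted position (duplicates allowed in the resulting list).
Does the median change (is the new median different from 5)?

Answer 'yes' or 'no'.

Answer: yes

Derivation:
Old median = 5
Insert x = 19
New median = 11/2
Changed? yes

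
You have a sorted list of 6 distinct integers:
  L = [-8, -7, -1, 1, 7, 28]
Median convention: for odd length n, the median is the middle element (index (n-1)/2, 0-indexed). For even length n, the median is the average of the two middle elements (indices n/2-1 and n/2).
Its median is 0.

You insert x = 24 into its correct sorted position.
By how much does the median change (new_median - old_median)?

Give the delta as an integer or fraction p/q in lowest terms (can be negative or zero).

Old median = 0
After inserting x = 24: new sorted = [-8, -7, -1, 1, 7, 24, 28]
New median = 1
Delta = 1 - 0 = 1

Answer: 1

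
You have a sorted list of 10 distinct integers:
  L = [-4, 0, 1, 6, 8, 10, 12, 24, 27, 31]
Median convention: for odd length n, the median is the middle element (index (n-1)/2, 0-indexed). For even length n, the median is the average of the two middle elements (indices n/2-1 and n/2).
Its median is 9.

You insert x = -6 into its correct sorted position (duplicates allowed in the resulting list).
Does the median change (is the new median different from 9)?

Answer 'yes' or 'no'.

Answer: yes

Derivation:
Old median = 9
Insert x = -6
New median = 8
Changed? yes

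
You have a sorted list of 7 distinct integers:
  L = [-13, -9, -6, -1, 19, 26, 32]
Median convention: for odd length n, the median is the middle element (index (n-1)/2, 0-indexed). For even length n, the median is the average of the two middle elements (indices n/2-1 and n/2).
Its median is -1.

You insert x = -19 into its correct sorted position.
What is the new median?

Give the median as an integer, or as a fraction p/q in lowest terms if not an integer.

Answer: -7/2

Derivation:
Old list (sorted, length 7): [-13, -9, -6, -1, 19, 26, 32]
Old median = -1
Insert x = -19
Old length odd (7). Middle was index 3 = -1.
New length even (8). New median = avg of two middle elements.
x = -19: 0 elements are < x, 7 elements are > x.
New sorted list: [-19, -13, -9, -6, -1, 19, 26, 32]
New median = -7/2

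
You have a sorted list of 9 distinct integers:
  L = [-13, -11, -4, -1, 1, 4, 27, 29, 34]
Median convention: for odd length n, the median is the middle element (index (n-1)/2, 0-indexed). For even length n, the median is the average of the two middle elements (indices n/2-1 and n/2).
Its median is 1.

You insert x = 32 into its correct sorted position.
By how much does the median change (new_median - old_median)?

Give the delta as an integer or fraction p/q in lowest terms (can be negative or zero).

Answer: 3/2

Derivation:
Old median = 1
After inserting x = 32: new sorted = [-13, -11, -4, -1, 1, 4, 27, 29, 32, 34]
New median = 5/2
Delta = 5/2 - 1 = 3/2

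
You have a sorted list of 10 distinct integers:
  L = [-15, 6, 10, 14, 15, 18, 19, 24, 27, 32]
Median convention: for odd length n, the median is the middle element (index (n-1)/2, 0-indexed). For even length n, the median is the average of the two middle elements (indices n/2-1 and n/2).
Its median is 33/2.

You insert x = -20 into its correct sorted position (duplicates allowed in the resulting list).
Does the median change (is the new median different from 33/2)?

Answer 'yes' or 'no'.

Answer: yes

Derivation:
Old median = 33/2
Insert x = -20
New median = 15
Changed? yes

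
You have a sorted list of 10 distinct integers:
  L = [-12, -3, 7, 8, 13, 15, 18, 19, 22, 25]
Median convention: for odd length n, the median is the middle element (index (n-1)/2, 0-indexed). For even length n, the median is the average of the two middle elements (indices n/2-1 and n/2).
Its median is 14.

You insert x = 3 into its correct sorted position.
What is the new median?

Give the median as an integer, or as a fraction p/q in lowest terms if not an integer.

Answer: 13

Derivation:
Old list (sorted, length 10): [-12, -3, 7, 8, 13, 15, 18, 19, 22, 25]
Old median = 14
Insert x = 3
Old length even (10). Middle pair: indices 4,5 = 13,15.
New length odd (11). New median = single middle element.
x = 3: 2 elements are < x, 8 elements are > x.
New sorted list: [-12, -3, 3, 7, 8, 13, 15, 18, 19, 22, 25]
New median = 13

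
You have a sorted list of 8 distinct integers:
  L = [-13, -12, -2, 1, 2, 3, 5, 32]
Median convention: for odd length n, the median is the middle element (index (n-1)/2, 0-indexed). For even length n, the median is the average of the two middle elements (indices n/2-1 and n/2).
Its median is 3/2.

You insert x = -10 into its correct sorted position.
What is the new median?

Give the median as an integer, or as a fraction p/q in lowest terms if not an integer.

Old list (sorted, length 8): [-13, -12, -2, 1, 2, 3, 5, 32]
Old median = 3/2
Insert x = -10
Old length even (8). Middle pair: indices 3,4 = 1,2.
New length odd (9). New median = single middle element.
x = -10: 2 elements are < x, 6 elements are > x.
New sorted list: [-13, -12, -10, -2, 1, 2, 3, 5, 32]
New median = 1

Answer: 1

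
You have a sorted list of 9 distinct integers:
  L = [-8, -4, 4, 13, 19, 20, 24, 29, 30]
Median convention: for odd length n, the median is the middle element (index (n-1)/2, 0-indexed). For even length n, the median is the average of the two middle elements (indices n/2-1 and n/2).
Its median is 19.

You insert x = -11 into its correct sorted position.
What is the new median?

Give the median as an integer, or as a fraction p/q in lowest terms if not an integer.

Answer: 16

Derivation:
Old list (sorted, length 9): [-8, -4, 4, 13, 19, 20, 24, 29, 30]
Old median = 19
Insert x = -11
Old length odd (9). Middle was index 4 = 19.
New length even (10). New median = avg of two middle elements.
x = -11: 0 elements are < x, 9 elements are > x.
New sorted list: [-11, -8, -4, 4, 13, 19, 20, 24, 29, 30]
New median = 16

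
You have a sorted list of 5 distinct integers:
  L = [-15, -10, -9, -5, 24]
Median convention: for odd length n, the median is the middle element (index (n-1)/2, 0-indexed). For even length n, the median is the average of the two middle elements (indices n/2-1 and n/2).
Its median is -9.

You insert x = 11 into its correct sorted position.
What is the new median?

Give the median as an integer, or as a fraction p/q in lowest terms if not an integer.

Old list (sorted, length 5): [-15, -10, -9, -5, 24]
Old median = -9
Insert x = 11
Old length odd (5). Middle was index 2 = -9.
New length even (6). New median = avg of two middle elements.
x = 11: 4 elements are < x, 1 elements are > x.
New sorted list: [-15, -10, -9, -5, 11, 24]
New median = -7

Answer: -7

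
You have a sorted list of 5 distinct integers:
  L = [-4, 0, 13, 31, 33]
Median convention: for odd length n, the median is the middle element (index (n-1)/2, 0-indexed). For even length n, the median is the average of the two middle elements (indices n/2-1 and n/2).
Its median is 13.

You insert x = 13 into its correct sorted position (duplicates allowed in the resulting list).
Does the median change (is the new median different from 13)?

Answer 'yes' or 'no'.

Old median = 13
Insert x = 13
New median = 13
Changed? no

Answer: no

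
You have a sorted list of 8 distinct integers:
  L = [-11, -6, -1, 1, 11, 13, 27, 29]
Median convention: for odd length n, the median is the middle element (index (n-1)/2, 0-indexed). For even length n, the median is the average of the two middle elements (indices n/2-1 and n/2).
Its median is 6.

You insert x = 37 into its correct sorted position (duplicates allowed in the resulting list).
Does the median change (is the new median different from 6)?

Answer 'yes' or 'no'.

Old median = 6
Insert x = 37
New median = 11
Changed? yes

Answer: yes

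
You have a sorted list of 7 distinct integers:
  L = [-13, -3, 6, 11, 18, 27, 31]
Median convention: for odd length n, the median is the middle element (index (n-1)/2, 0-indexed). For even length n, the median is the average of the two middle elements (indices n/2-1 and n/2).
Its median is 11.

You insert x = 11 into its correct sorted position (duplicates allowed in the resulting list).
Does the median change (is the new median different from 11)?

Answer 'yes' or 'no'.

Old median = 11
Insert x = 11
New median = 11
Changed? no

Answer: no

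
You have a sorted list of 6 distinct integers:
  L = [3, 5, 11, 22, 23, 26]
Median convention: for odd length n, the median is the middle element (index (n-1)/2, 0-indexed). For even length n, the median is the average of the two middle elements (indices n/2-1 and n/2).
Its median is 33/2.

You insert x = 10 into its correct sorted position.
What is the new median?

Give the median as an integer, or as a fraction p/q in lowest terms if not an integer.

Old list (sorted, length 6): [3, 5, 11, 22, 23, 26]
Old median = 33/2
Insert x = 10
Old length even (6). Middle pair: indices 2,3 = 11,22.
New length odd (7). New median = single middle element.
x = 10: 2 elements are < x, 4 elements are > x.
New sorted list: [3, 5, 10, 11, 22, 23, 26]
New median = 11

Answer: 11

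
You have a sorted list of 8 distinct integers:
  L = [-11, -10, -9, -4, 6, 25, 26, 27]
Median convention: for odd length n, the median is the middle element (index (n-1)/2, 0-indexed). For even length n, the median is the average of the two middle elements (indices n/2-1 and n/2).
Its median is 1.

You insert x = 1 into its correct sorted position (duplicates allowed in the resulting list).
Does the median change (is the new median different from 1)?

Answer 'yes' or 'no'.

Old median = 1
Insert x = 1
New median = 1
Changed? no

Answer: no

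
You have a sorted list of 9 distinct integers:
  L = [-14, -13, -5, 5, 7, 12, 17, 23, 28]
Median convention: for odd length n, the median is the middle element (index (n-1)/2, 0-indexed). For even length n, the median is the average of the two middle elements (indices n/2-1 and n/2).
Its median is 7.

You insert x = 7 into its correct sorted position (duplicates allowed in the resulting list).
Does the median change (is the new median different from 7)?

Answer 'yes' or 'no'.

Answer: no

Derivation:
Old median = 7
Insert x = 7
New median = 7
Changed? no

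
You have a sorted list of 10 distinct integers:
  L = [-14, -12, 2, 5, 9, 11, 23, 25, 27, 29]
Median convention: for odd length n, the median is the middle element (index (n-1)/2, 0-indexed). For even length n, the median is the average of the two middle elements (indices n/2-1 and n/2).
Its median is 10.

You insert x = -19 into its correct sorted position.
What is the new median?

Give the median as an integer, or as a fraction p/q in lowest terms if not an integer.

Old list (sorted, length 10): [-14, -12, 2, 5, 9, 11, 23, 25, 27, 29]
Old median = 10
Insert x = -19
Old length even (10). Middle pair: indices 4,5 = 9,11.
New length odd (11). New median = single middle element.
x = -19: 0 elements are < x, 10 elements are > x.
New sorted list: [-19, -14, -12, 2, 5, 9, 11, 23, 25, 27, 29]
New median = 9

Answer: 9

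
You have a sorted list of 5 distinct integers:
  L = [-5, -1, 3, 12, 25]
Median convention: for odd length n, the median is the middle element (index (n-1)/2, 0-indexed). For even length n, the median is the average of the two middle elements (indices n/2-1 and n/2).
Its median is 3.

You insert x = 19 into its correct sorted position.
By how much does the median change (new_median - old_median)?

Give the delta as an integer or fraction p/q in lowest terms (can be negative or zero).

Answer: 9/2

Derivation:
Old median = 3
After inserting x = 19: new sorted = [-5, -1, 3, 12, 19, 25]
New median = 15/2
Delta = 15/2 - 3 = 9/2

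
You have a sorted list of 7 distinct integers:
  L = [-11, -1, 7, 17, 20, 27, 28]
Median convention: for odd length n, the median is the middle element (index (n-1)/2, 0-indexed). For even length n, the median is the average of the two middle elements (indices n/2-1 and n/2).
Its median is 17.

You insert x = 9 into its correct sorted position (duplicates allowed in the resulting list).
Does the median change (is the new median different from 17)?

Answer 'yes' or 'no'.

Old median = 17
Insert x = 9
New median = 13
Changed? yes

Answer: yes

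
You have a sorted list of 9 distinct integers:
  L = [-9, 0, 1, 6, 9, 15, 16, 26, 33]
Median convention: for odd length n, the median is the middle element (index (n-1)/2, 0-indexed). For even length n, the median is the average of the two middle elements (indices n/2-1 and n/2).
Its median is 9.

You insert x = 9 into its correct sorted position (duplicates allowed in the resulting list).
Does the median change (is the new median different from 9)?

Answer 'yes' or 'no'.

Answer: no

Derivation:
Old median = 9
Insert x = 9
New median = 9
Changed? no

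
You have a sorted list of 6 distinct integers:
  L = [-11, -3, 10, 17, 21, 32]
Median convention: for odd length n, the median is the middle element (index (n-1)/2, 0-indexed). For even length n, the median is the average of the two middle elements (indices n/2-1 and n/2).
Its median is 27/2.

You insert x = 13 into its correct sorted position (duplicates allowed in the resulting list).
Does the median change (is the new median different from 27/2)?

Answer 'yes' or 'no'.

Old median = 27/2
Insert x = 13
New median = 13
Changed? yes

Answer: yes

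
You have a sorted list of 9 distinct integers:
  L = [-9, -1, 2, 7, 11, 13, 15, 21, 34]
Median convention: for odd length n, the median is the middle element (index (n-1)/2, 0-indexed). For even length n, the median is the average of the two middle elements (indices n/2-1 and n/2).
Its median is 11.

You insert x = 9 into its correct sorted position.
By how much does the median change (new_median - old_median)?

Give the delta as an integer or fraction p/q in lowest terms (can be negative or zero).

Answer: -1

Derivation:
Old median = 11
After inserting x = 9: new sorted = [-9, -1, 2, 7, 9, 11, 13, 15, 21, 34]
New median = 10
Delta = 10 - 11 = -1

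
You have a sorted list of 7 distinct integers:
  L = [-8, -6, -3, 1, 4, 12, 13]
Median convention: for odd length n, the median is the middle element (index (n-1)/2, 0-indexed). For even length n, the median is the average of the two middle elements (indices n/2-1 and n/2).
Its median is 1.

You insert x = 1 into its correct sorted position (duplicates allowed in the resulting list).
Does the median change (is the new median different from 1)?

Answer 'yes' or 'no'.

Old median = 1
Insert x = 1
New median = 1
Changed? no

Answer: no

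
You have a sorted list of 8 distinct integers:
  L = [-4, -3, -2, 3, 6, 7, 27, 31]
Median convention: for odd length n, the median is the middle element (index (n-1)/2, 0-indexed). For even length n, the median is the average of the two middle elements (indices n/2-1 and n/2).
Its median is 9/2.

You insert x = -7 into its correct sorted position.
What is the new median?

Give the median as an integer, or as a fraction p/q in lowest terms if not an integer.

Old list (sorted, length 8): [-4, -3, -2, 3, 6, 7, 27, 31]
Old median = 9/2
Insert x = -7
Old length even (8). Middle pair: indices 3,4 = 3,6.
New length odd (9). New median = single middle element.
x = -7: 0 elements are < x, 8 elements are > x.
New sorted list: [-7, -4, -3, -2, 3, 6, 7, 27, 31]
New median = 3

Answer: 3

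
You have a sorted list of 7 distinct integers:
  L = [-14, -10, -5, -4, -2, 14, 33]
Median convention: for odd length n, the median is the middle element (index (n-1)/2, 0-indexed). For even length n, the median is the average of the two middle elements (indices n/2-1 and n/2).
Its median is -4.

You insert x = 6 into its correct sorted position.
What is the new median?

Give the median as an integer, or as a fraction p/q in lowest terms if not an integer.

Answer: -3

Derivation:
Old list (sorted, length 7): [-14, -10, -5, -4, -2, 14, 33]
Old median = -4
Insert x = 6
Old length odd (7). Middle was index 3 = -4.
New length even (8). New median = avg of two middle elements.
x = 6: 5 elements are < x, 2 elements are > x.
New sorted list: [-14, -10, -5, -4, -2, 6, 14, 33]
New median = -3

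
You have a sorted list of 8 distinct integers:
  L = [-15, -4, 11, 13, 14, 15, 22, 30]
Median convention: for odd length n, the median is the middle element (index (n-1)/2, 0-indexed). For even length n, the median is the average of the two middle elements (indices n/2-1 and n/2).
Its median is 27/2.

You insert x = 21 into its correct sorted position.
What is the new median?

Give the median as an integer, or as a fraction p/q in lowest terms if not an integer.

Answer: 14

Derivation:
Old list (sorted, length 8): [-15, -4, 11, 13, 14, 15, 22, 30]
Old median = 27/2
Insert x = 21
Old length even (8). Middle pair: indices 3,4 = 13,14.
New length odd (9). New median = single middle element.
x = 21: 6 elements are < x, 2 elements are > x.
New sorted list: [-15, -4, 11, 13, 14, 15, 21, 22, 30]
New median = 14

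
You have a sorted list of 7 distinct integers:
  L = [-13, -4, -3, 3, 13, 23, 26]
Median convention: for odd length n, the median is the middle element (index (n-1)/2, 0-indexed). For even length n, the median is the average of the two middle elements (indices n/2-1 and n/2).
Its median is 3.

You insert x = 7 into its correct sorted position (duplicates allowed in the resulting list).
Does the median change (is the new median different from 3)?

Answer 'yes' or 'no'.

Answer: yes

Derivation:
Old median = 3
Insert x = 7
New median = 5
Changed? yes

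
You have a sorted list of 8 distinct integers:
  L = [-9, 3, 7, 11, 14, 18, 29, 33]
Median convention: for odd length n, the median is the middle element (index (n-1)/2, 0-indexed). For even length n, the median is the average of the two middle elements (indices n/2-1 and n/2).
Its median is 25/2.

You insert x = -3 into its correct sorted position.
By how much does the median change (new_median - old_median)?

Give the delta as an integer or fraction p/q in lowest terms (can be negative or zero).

Old median = 25/2
After inserting x = -3: new sorted = [-9, -3, 3, 7, 11, 14, 18, 29, 33]
New median = 11
Delta = 11 - 25/2 = -3/2

Answer: -3/2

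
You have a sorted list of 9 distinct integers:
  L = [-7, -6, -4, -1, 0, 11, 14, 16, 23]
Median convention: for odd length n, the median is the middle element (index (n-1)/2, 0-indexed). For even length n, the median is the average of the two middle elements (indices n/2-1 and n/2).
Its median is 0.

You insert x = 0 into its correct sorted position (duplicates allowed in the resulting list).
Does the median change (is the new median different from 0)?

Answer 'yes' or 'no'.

Old median = 0
Insert x = 0
New median = 0
Changed? no

Answer: no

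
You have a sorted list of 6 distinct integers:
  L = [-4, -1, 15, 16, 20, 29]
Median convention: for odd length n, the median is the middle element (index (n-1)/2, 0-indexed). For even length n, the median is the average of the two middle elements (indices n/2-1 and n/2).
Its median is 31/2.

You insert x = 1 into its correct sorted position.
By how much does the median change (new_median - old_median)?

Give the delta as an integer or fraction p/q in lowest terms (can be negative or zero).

Answer: -1/2

Derivation:
Old median = 31/2
After inserting x = 1: new sorted = [-4, -1, 1, 15, 16, 20, 29]
New median = 15
Delta = 15 - 31/2 = -1/2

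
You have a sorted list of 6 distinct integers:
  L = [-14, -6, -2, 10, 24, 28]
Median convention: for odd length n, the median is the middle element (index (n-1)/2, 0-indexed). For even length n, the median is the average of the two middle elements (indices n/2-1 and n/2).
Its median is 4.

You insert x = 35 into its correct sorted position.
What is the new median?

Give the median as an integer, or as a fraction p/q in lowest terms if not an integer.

Answer: 10

Derivation:
Old list (sorted, length 6): [-14, -6, -2, 10, 24, 28]
Old median = 4
Insert x = 35
Old length even (6). Middle pair: indices 2,3 = -2,10.
New length odd (7). New median = single middle element.
x = 35: 6 elements are < x, 0 elements are > x.
New sorted list: [-14, -6, -2, 10, 24, 28, 35]
New median = 10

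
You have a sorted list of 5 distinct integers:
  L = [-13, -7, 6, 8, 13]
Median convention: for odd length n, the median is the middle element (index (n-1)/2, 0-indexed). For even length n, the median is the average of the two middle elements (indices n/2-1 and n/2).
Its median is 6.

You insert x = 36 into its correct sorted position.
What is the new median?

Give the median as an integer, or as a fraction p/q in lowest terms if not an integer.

Old list (sorted, length 5): [-13, -7, 6, 8, 13]
Old median = 6
Insert x = 36
Old length odd (5). Middle was index 2 = 6.
New length even (6). New median = avg of two middle elements.
x = 36: 5 elements are < x, 0 elements are > x.
New sorted list: [-13, -7, 6, 8, 13, 36]
New median = 7

Answer: 7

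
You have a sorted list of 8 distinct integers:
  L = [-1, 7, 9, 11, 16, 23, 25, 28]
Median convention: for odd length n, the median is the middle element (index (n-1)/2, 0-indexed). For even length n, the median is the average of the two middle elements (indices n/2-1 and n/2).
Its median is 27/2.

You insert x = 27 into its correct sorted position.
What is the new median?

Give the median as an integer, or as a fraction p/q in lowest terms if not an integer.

Old list (sorted, length 8): [-1, 7, 9, 11, 16, 23, 25, 28]
Old median = 27/2
Insert x = 27
Old length even (8). Middle pair: indices 3,4 = 11,16.
New length odd (9). New median = single middle element.
x = 27: 7 elements are < x, 1 elements are > x.
New sorted list: [-1, 7, 9, 11, 16, 23, 25, 27, 28]
New median = 16

Answer: 16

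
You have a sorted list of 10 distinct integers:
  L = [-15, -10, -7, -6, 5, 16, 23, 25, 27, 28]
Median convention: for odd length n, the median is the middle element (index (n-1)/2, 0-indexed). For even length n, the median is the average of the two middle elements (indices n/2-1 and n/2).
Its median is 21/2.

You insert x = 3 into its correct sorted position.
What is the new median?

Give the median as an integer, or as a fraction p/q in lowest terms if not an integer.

Old list (sorted, length 10): [-15, -10, -7, -6, 5, 16, 23, 25, 27, 28]
Old median = 21/2
Insert x = 3
Old length even (10). Middle pair: indices 4,5 = 5,16.
New length odd (11). New median = single middle element.
x = 3: 4 elements are < x, 6 elements are > x.
New sorted list: [-15, -10, -7, -6, 3, 5, 16, 23, 25, 27, 28]
New median = 5

Answer: 5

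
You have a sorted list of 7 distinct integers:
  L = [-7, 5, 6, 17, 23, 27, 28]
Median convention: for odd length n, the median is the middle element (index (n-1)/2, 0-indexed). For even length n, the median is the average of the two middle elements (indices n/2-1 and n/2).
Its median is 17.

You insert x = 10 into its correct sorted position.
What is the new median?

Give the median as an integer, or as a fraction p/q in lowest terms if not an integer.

Answer: 27/2

Derivation:
Old list (sorted, length 7): [-7, 5, 6, 17, 23, 27, 28]
Old median = 17
Insert x = 10
Old length odd (7). Middle was index 3 = 17.
New length even (8). New median = avg of two middle elements.
x = 10: 3 elements are < x, 4 elements are > x.
New sorted list: [-7, 5, 6, 10, 17, 23, 27, 28]
New median = 27/2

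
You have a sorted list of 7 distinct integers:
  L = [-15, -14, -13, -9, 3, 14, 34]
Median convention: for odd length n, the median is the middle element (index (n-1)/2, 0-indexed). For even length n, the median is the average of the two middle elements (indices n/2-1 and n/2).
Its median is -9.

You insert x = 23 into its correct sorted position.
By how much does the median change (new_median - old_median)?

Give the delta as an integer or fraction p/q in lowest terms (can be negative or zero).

Answer: 6

Derivation:
Old median = -9
After inserting x = 23: new sorted = [-15, -14, -13, -9, 3, 14, 23, 34]
New median = -3
Delta = -3 - -9 = 6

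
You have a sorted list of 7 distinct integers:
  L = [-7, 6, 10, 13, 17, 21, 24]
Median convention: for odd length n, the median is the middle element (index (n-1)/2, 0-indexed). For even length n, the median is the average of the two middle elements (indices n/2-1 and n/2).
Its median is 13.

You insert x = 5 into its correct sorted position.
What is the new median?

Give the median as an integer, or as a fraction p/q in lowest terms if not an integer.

Answer: 23/2

Derivation:
Old list (sorted, length 7): [-7, 6, 10, 13, 17, 21, 24]
Old median = 13
Insert x = 5
Old length odd (7). Middle was index 3 = 13.
New length even (8). New median = avg of two middle elements.
x = 5: 1 elements are < x, 6 elements are > x.
New sorted list: [-7, 5, 6, 10, 13, 17, 21, 24]
New median = 23/2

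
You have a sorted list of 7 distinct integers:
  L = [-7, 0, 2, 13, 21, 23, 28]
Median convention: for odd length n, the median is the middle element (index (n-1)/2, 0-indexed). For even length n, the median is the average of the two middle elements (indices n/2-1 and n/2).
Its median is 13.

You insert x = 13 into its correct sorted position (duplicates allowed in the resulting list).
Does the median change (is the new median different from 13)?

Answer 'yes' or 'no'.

Answer: no

Derivation:
Old median = 13
Insert x = 13
New median = 13
Changed? no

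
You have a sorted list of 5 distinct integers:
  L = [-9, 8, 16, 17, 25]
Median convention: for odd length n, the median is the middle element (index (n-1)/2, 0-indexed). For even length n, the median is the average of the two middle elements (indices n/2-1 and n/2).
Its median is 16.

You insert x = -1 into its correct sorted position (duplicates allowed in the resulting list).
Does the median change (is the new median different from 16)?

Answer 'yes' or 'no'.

Old median = 16
Insert x = -1
New median = 12
Changed? yes

Answer: yes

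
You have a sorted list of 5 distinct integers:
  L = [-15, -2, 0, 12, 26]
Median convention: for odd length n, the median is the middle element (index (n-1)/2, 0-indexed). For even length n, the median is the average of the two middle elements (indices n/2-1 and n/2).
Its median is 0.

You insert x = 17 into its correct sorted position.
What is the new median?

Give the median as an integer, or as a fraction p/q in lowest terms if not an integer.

Old list (sorted, length 5): [-15, -2, 0, 12, 26]
Old median = 0
Insert x = 17
Old length odd (5). Middle was index 2 = 0.
New length even (6). New median = avg of two middle elements.
x = 17: 4 elements are < x, 1 elements are > x.
New sorted list: [-15, -2, 0, 12, 17, 26]
New median = 6

Answer: 6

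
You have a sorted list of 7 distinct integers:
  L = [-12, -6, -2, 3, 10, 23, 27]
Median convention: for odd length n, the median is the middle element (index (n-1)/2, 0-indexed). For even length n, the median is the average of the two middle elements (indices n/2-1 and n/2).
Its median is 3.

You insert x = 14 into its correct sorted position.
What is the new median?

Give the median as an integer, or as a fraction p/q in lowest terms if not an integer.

Old list (sorted, length 7): [-12, -6, -2, 3, 10, 23, 27]
Old median = 3
Insert x = 14
Old length odd (7). Middle was index 3 = 3.
New length even (8). New median = avg of two middle elements.
x = 14: 5 elements are < x, 2 elements are > x.
New sorted list: [-12, -6, -2, 3, 10, 14, 23, 27]
New median = 13/2

Answer: 13/2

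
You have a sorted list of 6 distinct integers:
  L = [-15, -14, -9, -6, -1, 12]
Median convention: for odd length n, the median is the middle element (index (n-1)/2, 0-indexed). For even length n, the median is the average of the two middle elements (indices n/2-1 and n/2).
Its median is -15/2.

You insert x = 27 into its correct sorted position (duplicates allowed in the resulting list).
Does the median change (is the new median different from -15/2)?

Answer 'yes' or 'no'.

Old median = -15/2
Insert x = 27
New median = -6
Changed? yes

Answer: yes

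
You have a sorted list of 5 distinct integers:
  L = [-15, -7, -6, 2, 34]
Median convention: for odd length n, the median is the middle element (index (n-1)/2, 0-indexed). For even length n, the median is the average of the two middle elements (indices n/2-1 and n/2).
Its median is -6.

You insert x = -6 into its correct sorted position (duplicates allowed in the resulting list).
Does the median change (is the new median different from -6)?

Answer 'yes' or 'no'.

Answer: no

Derivation:
Old median = -6
Insert x = -6
New median = -6
Changed? no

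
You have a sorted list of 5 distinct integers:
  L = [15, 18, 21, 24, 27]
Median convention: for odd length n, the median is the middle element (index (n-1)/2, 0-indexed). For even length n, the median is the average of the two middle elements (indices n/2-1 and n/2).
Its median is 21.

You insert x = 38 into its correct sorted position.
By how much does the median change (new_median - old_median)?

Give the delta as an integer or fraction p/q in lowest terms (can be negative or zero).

Answer: 3/2

Derivation:
Old median = 21
After inserting x = 38: new sorted = [15, 18, 21, 24, 27, 38]
New median = 45/2
Delta = 45/2 - 21 = 3/2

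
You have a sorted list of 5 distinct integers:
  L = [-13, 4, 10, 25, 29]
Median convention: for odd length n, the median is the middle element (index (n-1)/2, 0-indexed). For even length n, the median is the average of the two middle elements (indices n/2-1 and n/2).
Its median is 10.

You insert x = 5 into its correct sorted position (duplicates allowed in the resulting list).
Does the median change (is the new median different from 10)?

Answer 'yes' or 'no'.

Old median = 10
Insert x = 5
New median = 15/2
Changed? yes

Answer: yes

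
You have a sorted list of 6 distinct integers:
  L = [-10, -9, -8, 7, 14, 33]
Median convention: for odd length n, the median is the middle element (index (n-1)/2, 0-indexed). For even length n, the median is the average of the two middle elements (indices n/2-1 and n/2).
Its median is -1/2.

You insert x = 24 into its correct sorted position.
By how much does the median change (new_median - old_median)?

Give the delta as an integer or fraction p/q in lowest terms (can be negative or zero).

Old median = -1/2
After inserting x = 24: new sorted = [-10, -9, -8, 7, 14, 24, 33]
New median = 7
Delta = 7 - -1/2 = 15/2

Answer: 15/2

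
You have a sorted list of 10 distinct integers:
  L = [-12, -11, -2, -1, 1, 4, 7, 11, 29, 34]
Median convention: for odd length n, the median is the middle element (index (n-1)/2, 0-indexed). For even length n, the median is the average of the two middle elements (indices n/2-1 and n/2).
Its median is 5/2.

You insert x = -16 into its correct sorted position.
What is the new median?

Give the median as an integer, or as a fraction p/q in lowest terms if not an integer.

Old list (sorted, length 10): [-12, -11, -2, -1, 1, 4, 7, 11, 29, 34]
Old median = 5/2
Insert x = -16
Old length even (10). Middle pair: indices 4,5 = 1,4.
New length odd (11). New median = single middle element.
x = -16: 0 elements are < x, 10 elements are > x.
New sorted list: [-16, -12, -11, -2, -1, 1, 4, 7, 11, 29, 34]
New median = 1

Answer: 1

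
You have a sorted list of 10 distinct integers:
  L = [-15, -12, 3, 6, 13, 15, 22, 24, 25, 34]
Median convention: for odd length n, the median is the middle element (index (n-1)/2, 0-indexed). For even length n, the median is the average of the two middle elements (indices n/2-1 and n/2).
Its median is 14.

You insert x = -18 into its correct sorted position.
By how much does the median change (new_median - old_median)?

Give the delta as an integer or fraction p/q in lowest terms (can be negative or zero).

Answer: -1

Derivation:
Old median = 14
After inserting x = -18: new sorted = [-18, -15, -12, 3, 6, 13, 15, 22, 24, 25, 34]
New median = 13
Delta = 13 - 14 = -1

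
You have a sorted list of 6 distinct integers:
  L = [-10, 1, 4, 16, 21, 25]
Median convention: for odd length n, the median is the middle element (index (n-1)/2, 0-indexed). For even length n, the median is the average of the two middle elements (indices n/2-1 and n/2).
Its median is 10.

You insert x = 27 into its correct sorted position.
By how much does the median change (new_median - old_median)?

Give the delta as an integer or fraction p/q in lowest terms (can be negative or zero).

Answer: 6

Derivation:
Old median = 10
After inserting x = 27: new sorted = [-10, 1, 4, 16, 21, 25, 27]
New median = 16
Delta = 16 - 10 = 6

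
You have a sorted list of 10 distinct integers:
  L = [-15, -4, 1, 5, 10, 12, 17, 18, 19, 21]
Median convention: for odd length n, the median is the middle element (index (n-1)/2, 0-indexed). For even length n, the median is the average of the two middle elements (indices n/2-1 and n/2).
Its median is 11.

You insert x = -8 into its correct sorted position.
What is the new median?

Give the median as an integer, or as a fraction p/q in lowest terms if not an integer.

Answer: 10

Derivation:
Old list (sorted, length 10): [-15, -4, 1, 5, 10, 12, 17, 18, 19, 21]
Old median = 11
Insert x = -8
Old length even (10). Middle pair: indices 4,5 = 10,12.
New length odd (11). New median = single middle element.
x = -8: 1 elements are < x, 9 elements are > x.
New sorted list: [-15, -8, -4, 1, 5, 10, 12, 17, 18, 19, 21]
New median = 10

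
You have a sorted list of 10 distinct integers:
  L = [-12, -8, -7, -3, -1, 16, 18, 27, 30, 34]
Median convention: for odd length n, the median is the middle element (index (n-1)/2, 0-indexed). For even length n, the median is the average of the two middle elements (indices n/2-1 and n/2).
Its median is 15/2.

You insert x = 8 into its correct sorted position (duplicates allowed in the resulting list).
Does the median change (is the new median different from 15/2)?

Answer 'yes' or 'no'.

Old median = 15/2
Insert x = 8
New median = 8
Changed? yes

Answer: yes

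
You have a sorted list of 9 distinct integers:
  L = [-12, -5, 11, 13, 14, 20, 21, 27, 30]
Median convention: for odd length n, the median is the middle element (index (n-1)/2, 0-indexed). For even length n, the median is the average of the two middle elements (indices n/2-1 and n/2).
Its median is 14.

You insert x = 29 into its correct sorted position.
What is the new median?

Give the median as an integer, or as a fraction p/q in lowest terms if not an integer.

Answer: 17

Derivation:
Old list (sorted, length 9): [-12, -5, 11, 13, 14, 20, 21, 27, 30]
Old median = 14
Insert x = 29
Old length odd (9). Middle was index 4 = 14.
New length even (10). New median = avg of two middle elements.
x = 29: 8 elements are < x, 1 elements are > x.
New sorted list: [-12, -5, 11, 13, 14, 20, 21, 27, 29, 30]
New median = 17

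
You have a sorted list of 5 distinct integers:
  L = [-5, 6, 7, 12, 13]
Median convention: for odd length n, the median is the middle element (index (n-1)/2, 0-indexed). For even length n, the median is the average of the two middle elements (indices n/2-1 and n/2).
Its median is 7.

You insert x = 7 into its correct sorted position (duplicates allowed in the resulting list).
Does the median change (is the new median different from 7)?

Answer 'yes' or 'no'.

Old median = 7
Insert x = 7
New median = 7
Changed? no

Answer: no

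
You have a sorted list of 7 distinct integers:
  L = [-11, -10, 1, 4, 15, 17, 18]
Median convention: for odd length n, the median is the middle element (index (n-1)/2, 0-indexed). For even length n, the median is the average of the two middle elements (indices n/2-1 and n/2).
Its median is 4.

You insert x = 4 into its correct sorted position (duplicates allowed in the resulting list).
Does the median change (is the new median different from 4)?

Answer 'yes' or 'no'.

Old median = 4
Insert x = 4
New median = 4
Changed? no

Answer: no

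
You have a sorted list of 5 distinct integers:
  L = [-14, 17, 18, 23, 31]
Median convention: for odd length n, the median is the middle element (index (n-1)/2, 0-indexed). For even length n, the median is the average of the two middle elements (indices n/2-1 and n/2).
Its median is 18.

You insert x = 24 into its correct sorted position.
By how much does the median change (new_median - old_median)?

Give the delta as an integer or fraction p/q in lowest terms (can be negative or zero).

Old median = 18
After inserting x = 24: new sorted = [-14, 17, 18, 23, 24, 31]
New median = 41/2
Delta = 41/2 - 18 = 5/2

Answer: 5/2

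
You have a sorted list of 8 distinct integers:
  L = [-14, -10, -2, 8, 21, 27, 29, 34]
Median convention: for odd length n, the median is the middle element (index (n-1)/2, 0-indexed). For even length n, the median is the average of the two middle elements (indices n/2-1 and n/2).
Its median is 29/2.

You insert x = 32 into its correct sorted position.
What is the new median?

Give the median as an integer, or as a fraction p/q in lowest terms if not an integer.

Old list (sorted, length 8): [-14, -10, -2, 8, 21, 27, 29, 34]
Old median = 29/2
Insert x = 32
Old length even (8). Middle pair: indices 3,4 = 8,21.
New length odd (9). New median = single middle element.
x = 32: 7 elements are < x, 1 elements are > x.
New sorted list: [-14, -10, -2, 8, 21, 27, 29, 32, 34]
New median = 21

Answer: 21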